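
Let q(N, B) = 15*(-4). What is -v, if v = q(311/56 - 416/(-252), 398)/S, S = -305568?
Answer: -5/25464 ≈ -0.00019636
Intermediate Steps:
q(N, B) = -60
v = 5/25464 (v = -60/(-305568) = -60*(-1/305568) = 5/25464 ≈ 0.00019636)
-v = -1*5/25464 = -5/25464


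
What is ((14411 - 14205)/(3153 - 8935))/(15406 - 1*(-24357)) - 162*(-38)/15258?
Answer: 117943396729/292330140319 ≈ 0.40346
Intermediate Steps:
((14411 - 14205)/(3153 - 8935))/(15406 - 1*(-24357)) - 162*(-38)/15258 = (206/(-5782))/(15406 + 24357) + 6156*(1/15258) = (206*(-1/5782))/39763 + 1026/2543 = -103/2891*1/39763 + 1026/2543 = -103/114954833 + 1026/2543 = 117943396729/292330140319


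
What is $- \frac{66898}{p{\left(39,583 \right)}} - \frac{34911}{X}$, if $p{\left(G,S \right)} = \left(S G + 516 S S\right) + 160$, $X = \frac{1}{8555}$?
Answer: $- \frac{52387275105190603}{175405621} \approx -2.9866 \cdot 10^{8}$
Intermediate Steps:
$X = \frac{1}{8555} \approx 0.00011689$
$p{\left(G,S \right)} = 160 + 516 S^{2} + G S$ ($p{\left(G,S \right)} = \left(G S + 516 S^{2}\right) + 160 = \left(516 S^{2} + G S\right) + 160 = 160 + 516 S^{2} + G S$)
$- \frac{66898}{p{\left(39,583 \right)}} - \frac{34911}{X} = - \frac{66898}{160 + 516 \cdot 583^{2} + 39 \cdot 583} - 34911 \frac{1}{\frac{1}{8555}} = - \frac{66898}{160 + 516 \cdot 339889 + 22737} - 298663605 = - \frac{66898}{160 + 175382724 + 22737} - 298663605 = - \frac{66898}{175405621} - 298663605 = - \frac{52387275105190603}{175405621}$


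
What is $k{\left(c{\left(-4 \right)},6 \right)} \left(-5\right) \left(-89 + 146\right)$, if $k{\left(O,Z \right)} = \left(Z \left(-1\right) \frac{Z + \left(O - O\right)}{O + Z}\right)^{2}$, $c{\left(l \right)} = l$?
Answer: $-92340$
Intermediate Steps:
$k{\left(O,Z \right)} = \frac{Z^{4}}{\left(O + Z\right)^{2}}$ ($k{\left(O,Z \right)} = \left(- Z \frac{Z + 0}{O + Z}\right)^{2} = \left(- Z \frac{Z}{O + Z}\right)^{2} = \left(- \frac{Z^{2}}{O + Z}\right)^{2} = \frac{Z^{4}}{\left(O + Z\right)^{2}}$)
$k{\left(c{\left(-4 \right)},6 \right)} \left(-5\right) \left(-89 + 146\right) = \frac{6^{4}}{\left(-4 + 6\right)^{2}} \left(-5\right) \left(-89 + 146\right) = \frac{1296}{4} \left(-5\right) 57 = 1296 \cdot \frac{1}{4} \left(-5\right) 57 = 324 \left(-5\right) 57 = \left(-1620\right) 57 = -92340$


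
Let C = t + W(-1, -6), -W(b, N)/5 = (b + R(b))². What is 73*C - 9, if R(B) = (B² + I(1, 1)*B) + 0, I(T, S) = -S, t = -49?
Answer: -3951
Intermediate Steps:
R(B) = B² - B (R(B) = (B² + (-1*1)*B) + 0 = (B² - B) + 0 = B² - B)
W(b, N) = -5*(b + b*(-1 + b))²
C = -54 (C = -49 - 5*(-1)⁴ = -49 - 5*1 = -49 - 5 = -54)
73*C - 9 = 73*(-54) - 9 = -3942 - 9 = -3951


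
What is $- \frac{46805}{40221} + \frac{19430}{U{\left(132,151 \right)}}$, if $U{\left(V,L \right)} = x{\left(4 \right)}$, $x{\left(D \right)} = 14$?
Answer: $\frac{390419380}{281547} \approx 1386.7$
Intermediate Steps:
$U{\left(V,L \right)} = 14$
$- \frac{46805}{40221} + \frac{19430}{U{\left(132,151 \right)}} = - \frac{46805}{40221} + \frac{19430}{14} = \left(-46805\right) \frac{1}{40221} + 19430 \cdot \frac{1}{14} = - \frac{46805}{40221} + \frac{9715}{7} = \frac{390419380}{281547}$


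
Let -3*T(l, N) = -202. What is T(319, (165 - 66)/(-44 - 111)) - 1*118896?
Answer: -356486/3 ≈ -1.1883e+5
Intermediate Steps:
T(l, N) = 202/3 (T(l, N) = -⅓*(-202) = 202/3)
T(319, (165 - 66)/(-44 - 111)) - 1*118896 = 202/3 - 1*118896 = 202/3 - 118896 = -356486/3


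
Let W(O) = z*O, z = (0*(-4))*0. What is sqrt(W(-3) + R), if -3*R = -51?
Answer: sqrt(17) ≈ 4.1231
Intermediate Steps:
z = 0 (z = 0*0 = 0)
R = 17 (R = -1/3*(-51) = 17)
W(O) = 0 (W(O) = 0*O = 0)
sqrt(W(-3) + R) = sqrt(0 + 17) = sqrt(17)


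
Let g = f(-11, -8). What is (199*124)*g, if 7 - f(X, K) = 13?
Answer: -148056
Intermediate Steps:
f(X, K) = -6 (f(X, K) = 7 - 1*13 = 7 - 13 = -6)
g = -6
(199*124)*g = (199*124)*(-6) = 24676*(-6) = -148056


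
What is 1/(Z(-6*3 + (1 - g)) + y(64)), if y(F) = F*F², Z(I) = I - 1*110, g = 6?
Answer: 1/262011 ≈ 3.8166e-6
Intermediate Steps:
Z(I) = -110 + I (Z(I) = I - 110 = -110 + I)
y(F) = F³
1/(Z(-6*3 + (1 - g)) + y(64)) = 1/((-110 + (-6*3 + (1 - 1*6))) + 64³) = 1/((-110 + (-18 + (1 - 6))) + 262144) = 1/((-110 + (-18 - 5)) + 262144) = 1/((-110 - 23) + 262144) = 1/(-133 + 262144) = 1/262011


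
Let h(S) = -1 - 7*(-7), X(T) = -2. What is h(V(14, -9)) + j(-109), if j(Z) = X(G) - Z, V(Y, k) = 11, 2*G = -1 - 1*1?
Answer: 155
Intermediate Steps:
G = -1 (G = (-1 - 1*1)/2 = (-1 - 1)/2 = (½)*(-2) = -1)
j(Z) = -2 - Z
h(S) = 48 (h(S) = -1 + 49 = 48)
h(V(14, -9)) + j(-109) = 48 + (-2 - 1*(-109)) = 48 + (-2 + 109) = 48 + 107 = 155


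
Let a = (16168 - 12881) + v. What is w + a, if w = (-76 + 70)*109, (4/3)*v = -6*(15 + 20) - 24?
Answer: 4915/2 ≈ 2457.5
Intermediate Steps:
v = -351/2 (v = 3*(-6*(15 + 20) - 24)/4 = 3*(-6*35 - 24)/4 = 3*(-210 - 24)/4 = (¾)*(-234) = -351/2 ≈ -175.50)
w = -654 (w = -6*109 = -654)
a = 6223/2 (a = (16168 - 12881) - 351/2 = 3287 - 351/2 = 6223/2 ≈ 3111.5)
w + a = -654 + 6223/2 = 4915/2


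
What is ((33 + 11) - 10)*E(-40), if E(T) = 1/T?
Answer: -17/20 ≈ -0.85000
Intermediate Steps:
((33 + 11) - 10)*E(-40) = ((33 + 11) - 10)/(-40) = (44 - 10)*(-1/40) = 34*(-1/40) = -17/20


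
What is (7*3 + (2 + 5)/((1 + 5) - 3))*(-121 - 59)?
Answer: -4200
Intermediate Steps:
(7*3 + (2 + 5)/((1 + 5) - 3))*(-121 - 59) = (21 + 7/(6 - 3))*(-180) = (21 + 7/3)*(-180) = (70/3)*(-180) = -4200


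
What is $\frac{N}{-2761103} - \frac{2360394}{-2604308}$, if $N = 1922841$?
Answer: $\frac{754810377777}{3595381315862} \approx 0.20994$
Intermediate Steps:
$\frac{N}{-2761103} - \frac{2360394}{-2604308} = \frac{1922841}{-2761103} - \frac{2360394}{-2604308} = 1922841 \left(- \frac{1}{2761103}\right) - - \frac{1180197}{1302154} = - \frac{1922841}{2761103} + \frac{1180197}{1302154} = \frac{754810377777}{3595381315862}$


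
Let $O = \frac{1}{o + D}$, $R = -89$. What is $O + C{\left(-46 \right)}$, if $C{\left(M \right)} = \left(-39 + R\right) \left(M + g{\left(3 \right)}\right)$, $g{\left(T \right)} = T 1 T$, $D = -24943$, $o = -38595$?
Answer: $\frac{300915967}{63538} \approx 4736.0$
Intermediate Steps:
$O = - \frac{1}{63538}$ ($O = \frac{1}{-38595 - 24943} = \frac{1}{-63538} = - \frac{1}{63538} \approx -1.5739 \cdot 10^{-5}$)
$g{\left(T \right)} = T^{2}$ ($g{\left(T \right)} = T T = T^{2}$)
$C{\left(M \right)} = -1152 - 128 M$ ($C{\left(M \right)} = \left(-39 - 89\right) \left(M + 3^{2}\right) = - 128 \left(M + 9\right) = - 128 \left(9 + M\right) = -1152 - 128 M$)
$O + C{\left(-46 \right)} = - \frac{1}{63538} - -4736 = - \frac{1}{63538} + \left(-1152 + 5888\right) = - \frac{1}{63538} + 4736 = \frac{300915967}{63538}$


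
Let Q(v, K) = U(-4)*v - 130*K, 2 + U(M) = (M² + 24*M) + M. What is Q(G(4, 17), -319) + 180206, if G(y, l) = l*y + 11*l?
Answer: 199746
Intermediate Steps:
G(y, l) = 11*l + l*y
U(M) = -2 + M² + 25*M (U(M) = -2 + ((M² + 24*M) + M) = -2 + (M² + 25*M) = -2 + M² + 25*M)
Q(v, K) = -130*K - 86*v (Q(v, K) = (-2 + (-4)² + 25*(-4))*v - 130*K = (-2 + 16 - 100)*v - 130*K = -86*v - 130*K = -130*K - 86*v)
Q(G(4, 17), -319) + 180206 = (-130*(-319) - 1462*(11 + 4)) + 180206 = (41470 - 1462*15) + 180206 = (41470 - 86*255) + 180206 = (41470 - 21930) + 180206 = 19540 + 180206 = 199746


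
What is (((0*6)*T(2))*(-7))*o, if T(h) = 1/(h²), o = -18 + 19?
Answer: 0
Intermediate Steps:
o = 1
T(h) = h⁻²
(((0*6)*T(2))*(-7))*o = (((0*6)/2²)*(-7))*1 = ((0*(¼))*(-7))*1 = (0*(-7))*1 = 0*1 = 0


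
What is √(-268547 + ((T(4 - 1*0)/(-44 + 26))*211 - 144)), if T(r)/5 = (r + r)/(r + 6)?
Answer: 17*I*√8369/3 ≈ 518.4*I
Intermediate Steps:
T(r) = 10*r/(6 + r) (T(r) = 5*((r + r)/(r + 6)) = 5*((2*r)/(6 + r)) = 5*(2*r/(6 + r)) = 10*r/(6 + r))
√(-268547 + ((T(4 - 1*0)/(-44 + 26))*211 - 144)) = √(-268547 + (((10*(4 - 1*0)/(6 + (4 - 1*0)))/(-44 + 26))*211 - 144)) = √(-268547 + (((10*(4 + 0)/(6 + (4 + 0)))/(-18))*211 - 144)) = √(-268547 + (((10*4/(6 + 4))*(-1/18))*211 - 144)) = √(-268547 + (((10*4/10)*(-1/18))*211 - 144)) = √(-268547 + (((10*4*(⅒))*(-1/18))*211 - 144)) = √(-268547 + ((4*(-1/18))*211 - 144)) = √(-268547 + (-2/9*211 - 144)) = √(-268547 + (-422/9 - 144)) = √(-268547 - 1718/9) = √(-2418641/9) = 17*I*√8369/3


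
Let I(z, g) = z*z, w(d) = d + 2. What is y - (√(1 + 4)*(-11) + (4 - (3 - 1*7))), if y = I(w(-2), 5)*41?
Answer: -8 + 11*√5 ≈ 16.597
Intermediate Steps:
w(d) = 2 + d
I(z, g) = z²
y = 0 (y = (2 - 2)²*41 = 0²*41 = 0*41 = 0)
y - (√(1 + 4)*(-11) + (4 - (3 - 1*7))) = 0 - (√(1 + 4)*(-11) + (4 - (3 - 1*7))) = 0 - (√5*(-11) + (4 - (3 - 7))) = 0 - (-11*√5 + (4 - 1*(-4))) = 0 - (-11*√5 + (4 + 4)) = 0 - (-11*√5 + 8) = 0 - (8 - 11*√5) = 0 + (-8 + 11*√5) = -8 + 11*√5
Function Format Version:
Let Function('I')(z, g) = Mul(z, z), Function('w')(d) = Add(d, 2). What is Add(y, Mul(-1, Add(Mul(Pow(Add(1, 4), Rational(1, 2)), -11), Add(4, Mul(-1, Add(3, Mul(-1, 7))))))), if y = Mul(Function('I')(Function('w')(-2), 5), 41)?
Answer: Add(-8, Mul(11, Pow(5, Rational(1, 2)))) ≈ 16.597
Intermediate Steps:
Function('w')(d) = Add(2, d)
Function('I')(z, g) = Pow(z, 2)
y = 0 (y = Mul(Pow(Add(2, -2), 2), 41) = Mul(Pow(0, 2), 41) = Mul(0, 41) = 0)
Add(y, Mul(-1, Add(Mul(Pow(Add(1, 4), Rational(1, 2)), -11), Add(4, Mul(-1, Add(3, Mul(-1, 7))))))) = Add(0, Mul(-1, Add(Mul(Pow(Add(1, 4), Rational(1, 2)), -11), Add(4, Mul(-1, Add(3, Mul(-1, 7))))))) = Add(0, Mul(-1, Add(Mul(Pow(5, Rational(1, 2)), -11), Add(4, Mul(-1, Add(3, -7)))))) = Add(0, Mul(-1, Add(Mul(-11, Pow(5, Rational(1, 2))), Add(4, Mul(-1, -4))))) = Add(0, Mul(-1, Add(Mul(-11, Pow(5, Rational(1, 2))), Add(4, 4)))) = Add(0, Mul(-1, Add(Mul(-11, Pow(5, Rational(1, 2))), 8))) = Add(0, Mul(-1, Add(8, Mul(-11, Pow(5, Rational(1, 2)))))) = Add(0, Add(-8, Mul(11, Pow(5, Rational(1, 2))))) = Add(-8, Mul(11, Pow(5, Rational(1, 2))))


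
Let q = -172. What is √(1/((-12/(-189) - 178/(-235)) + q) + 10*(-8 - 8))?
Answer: I*√1027670624662090/2534306 ≈ 12.649*I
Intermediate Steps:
√(1/((-12/(-189) - 178/(-235)) + q) + 10*(-8 - 8)) = √(1/((-12/(-189) - 178/(-235)) - 172) + 10*(-8 - 8)) = √(1/((-12*(-1/189) - 178*(-1/235)) - 172) + 10*(-16)) = √(1/((4/63 + 178/235) - 172) - 160) = √(1/(12154/14805 - 172) - 160) = √(1/(-2534306/14805) - 160) = √(-14805/2534306 - 160) = √(-405503765/2534306) = I*√1027670624662090/2534306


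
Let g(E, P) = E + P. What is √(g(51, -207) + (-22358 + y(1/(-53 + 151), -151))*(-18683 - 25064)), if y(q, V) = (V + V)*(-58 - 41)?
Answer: 2*I*√82463134 ≈ 18162.0*I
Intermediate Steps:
y(q, V) = -198*V (y(q, V) = (2*V)*(-99) = -198*V)
√(g(51, -207) + (-22358 + y(1/(-53 + 151), -151))*(-18683 - 25064)) = √((51 - 207) + (-22358 - 198*(-151))*(-18683 - 25064)) = √(-156 + (-22358 + 29898)*(-43747)) = √(-156 + 7540*(-43747)) = √(-156 - 329852380) = √(-329852536) = 2*I*√82463134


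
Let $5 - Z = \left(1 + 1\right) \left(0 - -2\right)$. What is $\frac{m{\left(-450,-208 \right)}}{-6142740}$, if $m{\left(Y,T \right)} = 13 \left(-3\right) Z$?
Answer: $\frac{13}{2047580} \approx 6.349 \cdot 10^{-6}$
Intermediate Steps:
$Z = 1$ ($Z = 5 - \left(1 + 1\right) \left(0 - -2\right) = 5 - 2 \left(0 + 2\right) = 5 - 2 \cdot 2 = 5 - 4 = 1$)
$m{\left(Y,T \right)} = -39$ ($m{\left(Y,T \right)} = 13 \left(-3\right) 1 = \left(-39\right) 1 = -39$)
$\frac{m{\left(-450,-208 \right)}}{-6142740} = - \frac{39}{-6142740} = \left(-39\right) \left(- \frac{1}{6142740}\right) = \frac{13}{2047580}$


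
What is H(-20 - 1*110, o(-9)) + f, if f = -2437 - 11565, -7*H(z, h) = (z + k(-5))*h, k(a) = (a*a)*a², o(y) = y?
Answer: -93559/7 ≈ -13366.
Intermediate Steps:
k(a) = a⁴ (k(a) = a²*a² = a⁴)
H(z, h) = -h*(625 + z)/7 (H(z, h) = -(z + (-5)⁴)*h/7 = -(z + 625)*h/7 = -(625 + z)*h/7 = -h*(625 + z)/7)
f = -14002
H(-20 - 1*110, o(-9)) + f = -⅐*(-9)*(625 + (-20 - 1*110)) - 14002 = -⅐*(-9)*(625 + (-20 - 110)) - 14002 = -⅐*(-9)*(625 - 130) - 14002 = -⅐*(-9)*495 - 14002 = 4455/7 - 14002 = -93559/7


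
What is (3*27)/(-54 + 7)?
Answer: -81/47 ≈ -1.7234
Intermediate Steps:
(3*27)/(-54 + 7) = 81/(-47) = 81*(-1/47) = -81/47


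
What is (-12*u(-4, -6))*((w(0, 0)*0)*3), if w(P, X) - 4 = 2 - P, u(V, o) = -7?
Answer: 0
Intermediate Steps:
w(P, X) = 6 - P (w(P, X) = 4 + (2 - P) = 6 - P)
(-12*u(-4, -6))*((w(0, 0)*0)*3) = (-12*(-7))*(((6 - 1*0)*0)*3) = 84*(((6 + 0)*0)*3) = 84*((6*0)*3) = 84*(0*3) = 84*0 = 0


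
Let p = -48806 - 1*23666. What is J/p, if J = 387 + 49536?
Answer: -49923/72472 ≈ -0.68886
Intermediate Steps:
J = 49923
p = -72472 (p = -48806 - 23666 = -72472)
J/p = 49923/(-72472) = 49923*(-1/72472) = -49923/72472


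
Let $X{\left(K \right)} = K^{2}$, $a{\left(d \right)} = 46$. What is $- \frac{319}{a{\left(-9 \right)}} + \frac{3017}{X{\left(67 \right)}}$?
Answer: $- \frac{1293209}{206494} \approx -6.2627$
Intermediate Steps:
$- \frac{319}{a{\left(-9 \right)}} + \frac{3017}{X{\left(67 \right)}} = - \frac{319}{46} + \frac{3017}{67^{2}} = \left(-319\right) \frac{1}{46} + \frac{3017}{4489} = - \frac{319}{46} + 3017 \cdot \frac{1}{4489} = - \frac{319}{46} + \frac{3017}{4489} = - \frac{1293209}{206494}$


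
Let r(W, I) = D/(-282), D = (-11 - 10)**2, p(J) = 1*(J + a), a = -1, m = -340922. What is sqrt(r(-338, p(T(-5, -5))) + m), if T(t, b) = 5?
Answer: I*sqrt(3012400610)/94 ≈ 583.89*I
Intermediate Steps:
p(J) = -1 + J (p(J) = 1*(J - 1) = 1*(-1 + J) = -1 + J)
D = 441 (D = (-21)**2 = 441)
r(W, I) = -147/94 (r(W, I) = 441/(-282) = 441*(-1/282) = -147/94)
sqrt(r(-338, p(T(-5, -5))) + m) = sqrt(-147/94 - 340922) = sqrt(-32046815/94) = I*sqrt(3012400610)/94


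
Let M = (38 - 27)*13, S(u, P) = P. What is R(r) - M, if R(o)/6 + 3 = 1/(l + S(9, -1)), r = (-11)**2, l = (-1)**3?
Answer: -164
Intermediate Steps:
l = -1
M = 143 (M = 11*13 = 143)
r = 121
R(o) = -21 (R(o) = -18 + 6/(-1 - 1) = -18 + 6/(-2) = -18 + 6*(-1/2) = -18 - 3 = -21)
R(r) - M = -21 - 1*143 = -21 - 143 = -164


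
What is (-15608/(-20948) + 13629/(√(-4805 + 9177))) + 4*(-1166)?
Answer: -24421466/5237 + 13629*√1093/2186 ≈ -4457.1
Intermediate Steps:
(-15608/(-20948) + 13629/(√(-4805 + 9177))) + 4*(-1166) = (-15608*(-1/20948) + 13629/(√4372)) - 4664 = (3902/5237 + 13629/((2*√1093))) - 4664 = (3902/5237 + 13629*(√1093/2186)) - 4664 = (3902/5237 + 13629*√1093/2186) - 4664 = -24421466/5237 + 13629*√1093/2186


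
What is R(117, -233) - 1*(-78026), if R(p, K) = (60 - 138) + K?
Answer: 77715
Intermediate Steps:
R(p, K) = -78 + K
R(117, -233) - 1*(-78026) = (-78 - 233) - 1*(-78026) = -311 + 78026 = 77715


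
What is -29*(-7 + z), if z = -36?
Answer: 1247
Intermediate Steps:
-29*(-7 + z) = -29*(-7 - 36) = -29*(-43) = 1247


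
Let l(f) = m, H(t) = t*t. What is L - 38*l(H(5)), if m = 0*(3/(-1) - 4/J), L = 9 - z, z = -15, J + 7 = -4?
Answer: 24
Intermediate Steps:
J = -11 (J = -7 - 4 = -11)
L = 24 (L = 9 - 1*(-15) = 9 + 15 = 24)
H(t) = t²
m = 0 (m = 0*(3/(-1) - 4/(-11)) = 0*(3*(-1) - 4*(-1/11)) = 0*(-3 + 4/11) = 0*(-29/11) = 0)
l(f) = 0
L - 38*l(H(5)) = 24 - 38*0 = 24 + 0 = 24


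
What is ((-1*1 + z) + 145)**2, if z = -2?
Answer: 20164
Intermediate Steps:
((-1*1 + z) + 145)**2 = ((-1*1 - 2) + 145)**2 = ((-1 - 2) + 145)**2 = (-3 + 145)**2 = 142**2 = 20164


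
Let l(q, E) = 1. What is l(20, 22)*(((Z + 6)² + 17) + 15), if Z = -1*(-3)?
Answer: 113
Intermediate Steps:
Z = 3
l(20, 22)*(((Z + 6)² + 17) + 15) = 1*(((3 + 6)² + 17) + 15) = 1*((9² + 17) + 15) = 1*((81 + 17) + 15) = 1*(98 + 15) = 1*113 = 113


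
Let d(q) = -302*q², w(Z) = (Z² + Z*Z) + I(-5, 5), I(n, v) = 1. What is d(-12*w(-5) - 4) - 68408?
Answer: -114664120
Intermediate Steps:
w(Z) = 1 + 2*Z² (w(Z) = (Z² + Z*Z) + 1 = (Z² + Z²) + 1 = 2*Z² + 1 = 1 + 2*Z²)
d(-12*w(-5) - 4) - 68408 = -302*(-12*(1 + 2*(-5)²) - 4)² - 68408 = -302*(-12*(1 + 2*25) - 4)² - 68408 = -302*(-12*(1 + 50) - 4)² - 68408 = -302*(-12*51 - 4)² - 68408 = -302*(-612 - 4)² - 68408 = -302*(-616)² - 68408 = -302*379456 - 68408 = -114595712 - 68408 = -114664120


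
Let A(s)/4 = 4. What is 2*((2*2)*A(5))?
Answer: 128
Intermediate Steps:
A(s) = 16 (A(s) = 4*4 = 16)
2*((2*2)*A(5)) = 2*((2*2)*16) = 2*(4*16) = 2*64 = 128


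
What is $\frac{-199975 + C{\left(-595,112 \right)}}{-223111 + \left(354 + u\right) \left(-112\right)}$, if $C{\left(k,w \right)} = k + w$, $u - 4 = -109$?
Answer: $\frac{200458}{250999} \approx 0.79864$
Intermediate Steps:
$u = -105$ ($u = 4 - 109 = -105$)
$\frac{-199975 + C{\left(-595,112 \right)}}{-223111 + \left(354 + u\right) \left(-112\right)} = \frac{-199975 + \left(-595 + 112\right)}{-223111 + \left(354 - 105\right) \left(-112\right)} = \frac{-199975 - 483}{-223111 + 249 \left(-112\right)} = - \frac{200458}{-223111 - 27888} = - \frac{200458}{-250999} = \left(-200458\right) \left(- \frac{1}{250999}\right) = \frac{200458}{250999}$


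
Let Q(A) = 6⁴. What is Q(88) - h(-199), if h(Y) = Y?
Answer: 1495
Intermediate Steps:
Q(A) = 1296
Q(88) - h(-199) = 1296 - 1*(-199) = 1296 + 199 = 1495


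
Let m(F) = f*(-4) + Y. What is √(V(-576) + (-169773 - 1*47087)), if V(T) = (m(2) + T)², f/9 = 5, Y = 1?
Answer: √353165 ≈ 594.28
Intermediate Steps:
f = 45 (f = 9*5 = 45)
m(F) = -179 (m(F) = 45*(-4) + 1 = -180 + 1 = -179)
V(T) = (-179 + T)²
√(V(-576) + (-169773 - 1*47087)) = √((-179 - 576)² + (-169773 - 1*47087)) = √((-755)² + (-169773 - 47087)) = √(570025 - 216860) = √353165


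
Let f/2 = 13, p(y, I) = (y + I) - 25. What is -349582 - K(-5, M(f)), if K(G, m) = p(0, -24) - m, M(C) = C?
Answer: -349507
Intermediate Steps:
p(y, I) = -25 + I + y (p(y, I) = (I + y) - 25 = -25 + I + y)
f = 26 (f = 2*13 = 26)
K(G, m) = -49 - m (K(G, m) = (-25 - 24 + 0) - m = -49 - m)
-349582 - K(-5, M(f)) = -349582 - (-49 - 1*26) = -349582 - (-49 - 26) = -349582 - 1*(-75) = -349582 + 75 = -349507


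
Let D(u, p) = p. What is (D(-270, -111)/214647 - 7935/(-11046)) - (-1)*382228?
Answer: 100695639886175/263443418 ≈ 3.8223e+5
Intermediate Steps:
(D(-270, -111)/214647 - 7935/(-11046)) - (-1)*382228 = (-111/214647 - 7935/(-11046)) - (-1)*382228 = (-111*1/214647 - 7935*(-1/11046)) - 1*(-382228) = (-37/71549 + 2645/3682) + 382228 = 189110871/263443418 + 382228 = 100695639886175/263443418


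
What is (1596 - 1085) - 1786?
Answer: -1275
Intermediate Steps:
(1596 - 1085) - 1786 = 511 - 1786 = -1275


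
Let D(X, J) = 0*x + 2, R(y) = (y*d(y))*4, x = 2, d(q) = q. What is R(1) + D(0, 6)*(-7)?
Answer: -10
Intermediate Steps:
R(y) = 4*y² (R(y) = (y*y)*4 = y²*4 = 4*y²)
D(X, J) = 2 (D(X, J) = 0*2 + 2 = 0 + 2 = 2)
R(1) + D(0, 6)*(-7) = 4*1² + 2*(-7) = 4*1 - 14 = 4 - 14 = -10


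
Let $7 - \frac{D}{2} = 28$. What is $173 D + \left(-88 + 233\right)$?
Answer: $-7121$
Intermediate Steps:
$D = -42$ ($D = 14 - 56 = -42$)
$173 D + \left(-88 + 233\right) = 173 \left(-42\right) + \left(-88 + 233\right) = -7266 + 145 = -7121$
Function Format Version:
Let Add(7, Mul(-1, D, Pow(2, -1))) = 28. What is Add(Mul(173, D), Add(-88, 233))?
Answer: -7121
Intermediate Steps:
D = -42 (D = Add(14, Mul(-2, 28)) = Add(14, -56) = -42)
Add(Mul(173, D), Add(-88, 233)) = Add(Mul(173, -42), Add(-88, 233)) = Add(-7266, 145) = -7121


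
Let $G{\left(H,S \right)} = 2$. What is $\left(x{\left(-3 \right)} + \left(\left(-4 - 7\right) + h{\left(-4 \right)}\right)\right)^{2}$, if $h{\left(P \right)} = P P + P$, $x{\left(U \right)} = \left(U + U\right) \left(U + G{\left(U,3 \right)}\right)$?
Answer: $49$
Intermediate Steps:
$x{\left(U \right)} = 2 U \left(2 + U\right)$ ($x{\left(U \right)} = \left(U + U\right) \left(U + 2\right) = 2 U \left(2 + U\right)$)
$h{\left(P \right)} = P + P^{2}$ ($h{\left(P \right)} = P^{2} + P = P + P^{2}$)
$\left(x{\left(-3 \right)} + \left(\left(-4 - 7\right) + h{\left(-4 \right)}\right)\right)^{2} = \left(2 \left(-3\right) \left(2 - 3\right) - \left(11 + 4 \left(1 - 4\right)\right)\right)^{2} = \left(2 \left(-3\right) \left(-1\right) - -1\right)^{2} = \left(6 + \left(-11 + 12\right)\right)^{2} = \left(6 + 1\right)^{2} = 7^{2} = 49$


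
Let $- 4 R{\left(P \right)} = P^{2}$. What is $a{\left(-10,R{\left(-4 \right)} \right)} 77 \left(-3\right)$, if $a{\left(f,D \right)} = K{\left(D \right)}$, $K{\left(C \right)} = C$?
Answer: $924$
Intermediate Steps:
$R{\left(P \right)} = - \frac{P^{2}}{4}$
$a{\left(f,D \right)} = D$
$a{\left(-10,R{\left(-4 \right)} \right)} 77 \left(-3\right) = - \frac{\left(-4\right)^{2}}{4} \cdot 77 \left(-3\right) = \left(- \frac{1}{4}\right) 16 \cdot 77 \left(-3\right) = \left(-4\right) 77 \left(-3\right) = \left(-308\right) \left(-3\right) = 924$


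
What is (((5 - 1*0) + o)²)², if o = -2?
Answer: 81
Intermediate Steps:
(((5 - 1*0) + o)²)² = (((5 - 1*0) - 2)²)² = (((5 + 0) - 2)²)² = ((5 - 2)²)² = (3²)² = 9² = 81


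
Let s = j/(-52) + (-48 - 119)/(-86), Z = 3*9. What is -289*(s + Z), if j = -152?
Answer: -10295625/1118 ≈ -9209.0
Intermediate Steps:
Z = 27
s = 5439/1118 (s = -152/(-52) + (-48 - 119)/(-86) = -152*(-1/52) - 167*(-1/86) = 38/13 + 167/86 = 5439/1118 ≈ 4.8649)
-289*(s + Z) = -289*(5439/1118 + 27) = -289*35625/1118 = -10295625/1118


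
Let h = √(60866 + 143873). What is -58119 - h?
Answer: -58119 - √204739 ≈ -58572.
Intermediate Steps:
h = √204739 ≈ 452.48
-58119 - h = -58119 - √204739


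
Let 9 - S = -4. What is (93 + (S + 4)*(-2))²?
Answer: 3481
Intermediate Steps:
S = 13 (S = 9 - 1*(-4) = 9 + 4 = 13)
(93 + (S + 4)*(-2))² = (93 + (13 + 4)*(-2))² = (93 + 17*(-2))² = (93 - 34)² = 59² = 3481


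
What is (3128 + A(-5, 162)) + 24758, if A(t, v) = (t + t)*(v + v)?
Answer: 24646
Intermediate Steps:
A(t, v) = 4*t*v (A(t, v) = (2*t)*(2*v) = 4*t*v)
(3128 + A(-5, 162)) + 24758 = (3128 + 4*(-5)*162) + 24758 = (3128 - 3240) + 24758 = -112 + 24758 = 24646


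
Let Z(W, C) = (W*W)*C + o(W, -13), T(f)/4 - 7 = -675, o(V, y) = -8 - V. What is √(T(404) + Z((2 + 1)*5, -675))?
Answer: I*√154570 ≈ 393.15*I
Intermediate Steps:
T(f) = -2672 (T(f) = 28 + 4*(-675) = 28 - 2700 = -2672)
Z(W, C) = -8 - W + C*W² (Z(W, C) = (W*W)*C + (-8 - W) = W²*C + (-8 - W) = C*W² + (-8 - W) = -8 - W + C*W²)
√(T(404) + Z((2 + 1)*5, -675)) = √(-2672 + (-8 - (2 + 1)*5 - 675*25*(2 + 1)²)) = √(-2672 + (-8 - 3*5 - 675*(3*5)²)) = √(-2672 + (-8 - 1*15 - 675*15²)) = √(-2672 + (-8 - 15 - 675*225)) = √(-2672 + (-8 - 15 - 151875)) = √(-2672 - 151898) = √(-154570) = I*√154570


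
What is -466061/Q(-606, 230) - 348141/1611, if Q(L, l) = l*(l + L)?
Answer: -9785469803/46439760 ≈ -210.71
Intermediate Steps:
Q(L, l) = l*(L + l)
-466061/Q(-606, 230) - 348141/1611 = -466061*1/(230*(-606 + 230)) - 348141/1611 = -466061/(230*(-376)) - 348141*1/1611 = -466061/(-86480) - 116047/537 = -466061*(-1/86480) - 116047/537 = 466061/86480 - 116047/537 = -9785469803/46439760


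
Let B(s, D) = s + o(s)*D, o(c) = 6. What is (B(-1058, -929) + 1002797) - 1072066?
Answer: -75901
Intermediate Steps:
B(s, D) = s + 6*D
(B(-1058, -929) + 1002797) - 1072066 = ((-1058 + 6*(-929)) + 1002797) - 1072066 = ((-1058 - 5574) + 1002797) - 1072066 = (-6632 + 1002797) - 1072066 = 996165 - 1072066 = -75901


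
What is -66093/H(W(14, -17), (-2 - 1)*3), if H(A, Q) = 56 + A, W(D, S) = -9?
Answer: -66093/47 ≈ -1406.2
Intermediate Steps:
-66093/H(W(14, -17), (-2 - 1)*3) = -66093/(56 - 9) = -66093/47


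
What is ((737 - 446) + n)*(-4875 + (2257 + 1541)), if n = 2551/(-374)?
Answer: -114466791/374 ≈ -3.0606e+5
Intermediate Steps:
n = -2551/374 (n = 2551*(-1/374) = -2551/374 ≈ -6.8209)
((737 - 446) + n)*(-4875 + (2257 + 1541)) = ((737 - 446) - 2551/374)*(-4875 + (2257 + 1541)) = (291 - 2551/374)*(-4875 + 3798) = (106283/374)*(-1077) = -114466791/374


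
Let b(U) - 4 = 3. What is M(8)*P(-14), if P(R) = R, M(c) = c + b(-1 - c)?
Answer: -210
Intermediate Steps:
b(U) = 7 (b(U) = 4 + 3 = 7)
M(c) = 7 + c (M(c) = c + 7 = 7 + c)
M(8)*P(-14) = (7 + 8)*(-14) = 15*(-14) = -210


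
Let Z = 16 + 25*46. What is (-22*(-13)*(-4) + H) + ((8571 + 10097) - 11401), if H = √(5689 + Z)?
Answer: 6123 + √6855 ≈ 6205.8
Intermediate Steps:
Z = 1166 (Z = 16 + 1150 = 1166)
H = √6855 (H = √(5689 + 1166) = √6855 ≈ 82.795)
(-22*(-13)*(-4) + H) + ((8571 + 10097) - 11401) = (-22*(-13)*(-4) + √6855) + ((8571 + 10097) - 11401) = (286*(-4) + √6855) + (18668 - 11401) = (-1144 + √6855) + 7267 = 6123 + √6855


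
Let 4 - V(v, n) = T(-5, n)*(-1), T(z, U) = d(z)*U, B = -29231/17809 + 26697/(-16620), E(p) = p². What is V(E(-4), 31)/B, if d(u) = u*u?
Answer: -76857588940/320422031 ≈ -239.86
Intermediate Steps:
B = -320422031/98661860 (B = -29231*1/17809 + 26697*(-1/16620) = -29231/17809 - 8899/5540 = -320422031/98661860 ≈ -3.2477)
d(u) = u²
T(z, U) = U*z² (T(z, U) = z²*U = U*z²)
V(v, n) = 4 + 25*n (V(v, n) = 4 - n*(-5)²*(-1) = 4 - n*25*(-1) = 4 - 25*n*(-1) = 4 - (-25)*n = 4 + 25*n)
V(E(-4), 31)/B = (4 + 25*31)/(-320422031/98661860) = (4 + 775)*(-98661860/320422031) = 779*(-98661860/320422031) = -76857588940/320422031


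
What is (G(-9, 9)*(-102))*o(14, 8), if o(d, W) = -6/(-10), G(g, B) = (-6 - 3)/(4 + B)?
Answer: 2754/65 ≈ 42.369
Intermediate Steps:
G(g, B) = -9/(4 + B)
o(d, W) = ⅗ (o(d, W) = -6*(-⅒) = ⅗)
(G(-9, 9)*(-102))*o(14, 8) = (-9/(4 + 9)*(-102))*(⅗) = (-9/13*(-102))*(⅗) = (-9*1/13*(-102))*(⅗) = -9/13*(-102)*(⅗) = (918/13)*(⅗) = 2754/65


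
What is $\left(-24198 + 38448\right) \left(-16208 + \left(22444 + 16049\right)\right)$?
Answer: $317561250$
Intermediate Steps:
$\left(-24198 + 38448\right) \left(-16208 + \left(22444 + 16049\right)\right) = 14250 \left(-16208 + 38493\right) = 14250 \cdot 22285 = 317561250$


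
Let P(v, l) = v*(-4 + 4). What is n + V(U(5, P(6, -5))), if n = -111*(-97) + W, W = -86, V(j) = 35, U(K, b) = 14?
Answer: 10716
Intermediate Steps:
P(v, l) = 0 (P(v, l) = v*0 = 0)
n = 10681 (n = -111*(-97) - 86 = 10767 - 86 = 10681)
n + V(U(5, P(6, -5))) = 10681 + 35 = 10716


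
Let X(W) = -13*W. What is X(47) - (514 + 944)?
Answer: -2069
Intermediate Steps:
X(47) - (514 + 944) = -13*47 - (514 + 944) = -611 - 1*1458 = -611 - 1458 = -2069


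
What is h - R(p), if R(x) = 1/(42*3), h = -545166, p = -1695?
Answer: -68690917/126 ≈ -5.4517e+5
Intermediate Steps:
R(x) = 1/126
h - R(p) = -545166 - 1*1/126 = -545166 - 1/126 = -68690917/126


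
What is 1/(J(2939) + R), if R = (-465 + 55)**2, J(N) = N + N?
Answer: 1/173978 ≈ 5.7479e-6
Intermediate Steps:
J(N) = 2*N
R = 168100 (R = (-410)**2 = 168100)
1/(J(2939) + R) = 1/(2*2939 + 168100) = 1/(5878 + 168100) = 1/173978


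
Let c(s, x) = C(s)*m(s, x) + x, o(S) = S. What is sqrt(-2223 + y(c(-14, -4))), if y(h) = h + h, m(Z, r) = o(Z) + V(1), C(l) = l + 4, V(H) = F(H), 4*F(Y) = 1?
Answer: 2*I*sqrt(489) ≈ 44.227*I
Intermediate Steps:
F(Y) = 1/4 (F(Y) = (1/4)*1 = 1/4)
V(H) = 1/4
C(l) = 4 + l
m(Z, r) = 1/4 + Z (m(Z, r) = Z + 1/4 = 1/4 + Z)
c(s, x) = x + (4 + s)*(1/4 + s) (c(s, x) = (4 + s)*(1/4 + s) + x = x + (4 + s)*(1/4 + s))
y(h) = 2*h
sqrt(-2223 + y(c(-14, -4))) = sqrt(-2223 + 2*(1 - 4 + (-14)**2 + (17/4)*(-14))) = sqrt(-2223 + 2*(1 - 4 + 196 - 119/2)) = sqrt(-2223 + 2*(267/2)) = sqrt(-2223 + 267) = sqrt(-1956) = 2*I*sqrt(489)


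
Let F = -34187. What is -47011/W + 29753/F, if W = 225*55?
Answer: -1975358432/423064125 ≈ -4.6692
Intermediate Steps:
W = 12375
-47011/W + 29753/F = -47011/12375 + 29753/(-34187) = -47011*1/12375 + 29753*(-1/34187) = -47011/12375 - 29753/34187 = -1975358432/423064125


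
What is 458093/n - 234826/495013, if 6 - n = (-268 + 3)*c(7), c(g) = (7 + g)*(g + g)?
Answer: 214563718813/25713945298 ≈ 8.3443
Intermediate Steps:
c(g) = 2*g*(7 + g) (c(g) = (7 + g)*(2*g) = 2*g*(7 + g))
n = 51946 (n = 6 - (-268 + 3)*2*7*(7 + 7) = 6 - (-265)*2*7*14 = 6 - (-265)*196 = 6 - 1*(-51940) = 6 + 51940 = 51946)
458093/n - 234826/495013 = 458093/51946 - 234826/495013 = 214563718813/25713945298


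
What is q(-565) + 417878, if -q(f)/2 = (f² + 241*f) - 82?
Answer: 51922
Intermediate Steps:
q(f) = 164 - 482*f - 2*f² (q(f) = -2*((f² + 241*f) - 82) = -2*(-82 + f² + 241*f) = 164 - 482*f - 2*f²)
q(-565) + 417878 = (164 - 482*(-565) - 2*(-565)²) + 417878 = (164 + 272330 - 2*319225) + 417878 = (164 + 272330 - 638450) + 417878 = -365956 + 417878 = 51922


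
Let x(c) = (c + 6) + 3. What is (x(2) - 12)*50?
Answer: -50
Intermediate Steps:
x(c) = 9 + c (x(c) = (6 + c) + 3 = 9 + c)
(x(2) - 12)*50 = ((9 + 2) - 12)*50 = (11 - 12)*50 = -1*50 = -50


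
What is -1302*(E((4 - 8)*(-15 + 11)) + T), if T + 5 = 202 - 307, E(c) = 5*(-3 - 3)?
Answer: 182280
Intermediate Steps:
E(c) = -30 (E(c) = 5*(-6) = -30)
T = -110 (T = -5 + (202 - 307) = -5 - 105 = -110)
-1302*(E((4 - 8)*(-15 + 11)) + T) = -1302*(-30 - 110) = -1302*(-140) = 182280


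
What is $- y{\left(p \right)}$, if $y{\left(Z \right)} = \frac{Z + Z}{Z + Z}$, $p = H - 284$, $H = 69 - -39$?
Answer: $-1$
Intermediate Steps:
$H = 108$ ($H = 69 + 39 = 108$)
$p = -176$ ($p = 108 - 284 = -176$)
$y{\left(Z \right)} = 1$ ($y{\left(Z \right)} = \frac{2 Z}{2 Z} = 2 Z \frac{1}{2 Z} = 1$)
$- y{\left(p \right)} = \left(-1\right) 1 = -1$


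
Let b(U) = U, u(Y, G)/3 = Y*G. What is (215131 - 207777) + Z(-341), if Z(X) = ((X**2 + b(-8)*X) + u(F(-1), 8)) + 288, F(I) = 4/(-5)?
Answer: 633159/5 ≈ 1.2663e+5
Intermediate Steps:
F(I) = -4/5 (F(I) = 4*(-1/5) = -4/5)
u(Y, G) = 3*G*Y (u(Y, G) = 3*(Y*G) = 3*(G*Y) = 3*G*Y)
Z(X) = 1344/5 + X**2 - 8*X (Z(X) = ((X**2 - 8*X) + 3*8*(-4/5)) + 288 = ((X**2 - 8*X) - 96/5) + 288 = (-96/5 + X**2 - 8*X) + 288 = 1344/5 + X**2 - 8*X)
(215131 - 207777) + Z(-341) = (215131 - 207777) + (1344/5 + (-341)**2 - 8*(-341)) = 7354 + (1344/5 + 116281 + 2728) = 7354 + 596389/5 = 633159/5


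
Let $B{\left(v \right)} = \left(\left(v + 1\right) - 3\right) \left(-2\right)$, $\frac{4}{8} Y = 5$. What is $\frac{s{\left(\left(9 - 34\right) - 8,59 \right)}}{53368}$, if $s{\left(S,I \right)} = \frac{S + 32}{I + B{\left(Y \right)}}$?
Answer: $- \frac{1}{2294824} \approx -4.3576 \cdot 10^{-7}$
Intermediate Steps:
$Y = 10$ ($Y = 2 \cdot 5 = 10$)
$B{\left(v \right)} = 4 - 2 v$ ($B{\left(v \right)} = \left(\left(1 + v\right) - 3\right) \left(-2\right) = \left(-2 + v\right) \left(-2\right) = 4 - 2 v$)
$s{\left(S,I \right)} = \frac{32 + S}{-16 + I}$ ($s{\left(S,I \right)} = \frac{S + 32}{I + \left(4 - 20\right)} = \frac{32 + S}{I + \left(4 - 20\right)} = \frac{32 + S}{I - 16} = \frac{32 + S}{-16 + I}$)
$\frac{s{\left(\left(9 - 34\right) - 8,59 \right)}}{53368} = \frac{\frac{1}{-16 + 59} \left(32 + \left(\left(9 - 34\right) - 8\right)\right)}{53368} = \frac{32 - 33}{43} \cdot \frac{1}{53368} = \frac{1}{43} \left(-1\right) \frac{1}{53368} = \left(- \frac{1}{43}\right) \frac{1}{53368} = - \frac{1}{2294824}$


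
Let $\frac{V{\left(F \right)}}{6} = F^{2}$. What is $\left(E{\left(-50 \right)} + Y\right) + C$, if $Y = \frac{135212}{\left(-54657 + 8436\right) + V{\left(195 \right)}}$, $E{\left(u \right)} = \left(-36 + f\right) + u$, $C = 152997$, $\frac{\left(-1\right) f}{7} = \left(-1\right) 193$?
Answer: $\frac{2551351510}{16539} \approx 1.5426 \cdot 10^{5}$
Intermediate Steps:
$f = 1351$ ($f = - 7 \left(\left(-1\right) 193\right) = \left(-7\right) \left(-193\right) = 1351$)
$V{\left(F \right)} = 6 F^{2}$
$E{\left(u \right)} = 1315 + u$ ($E{\left(u \right)} = \left(-36 + 1351\right) + u = 1315 + u$)
$Y = \frac{12292}{16539}$ ($Y = \frac{135212}{\left(-54657 + 8436\right) + 6 \cdot 195^{2}} = \frac{135212}{-46221 + 6 \cdot 38025} = \frac{135212}{-46221 + 228150} = \frac{135212}{181929} = 135212 \cdot \frac{1}{181929} = \frac{12292}{16539} \approx 0.74321$)
$\left(E{\left(-50 \right)} + Y\right) + C = \left(\left(1315 - 50\right) + \frac{12292}{16539}\right) + 152997 = \left(1265 + \frac{12292}{16539}\right) + 152997 = \frac{20934127}{16539} + 152997 = \frac{2551351510}{16539}$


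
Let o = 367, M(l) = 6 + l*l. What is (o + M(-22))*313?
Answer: 268241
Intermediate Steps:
M(l) = 6 + l²
(o + M(-22))*313 = (367 + (6 + (-22)²))*313 = (367 + (6 + 484))*313 = (367 + 490)*313 = 857*313 = 268241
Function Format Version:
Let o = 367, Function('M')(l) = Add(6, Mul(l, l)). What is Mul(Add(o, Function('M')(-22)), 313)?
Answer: 268241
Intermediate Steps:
Function('M')(l) = Add(6, Pow(l, 2))
Mul(Add(o, Function('M')(-22)), 313) = Mul(Add(367, Add(6, Pow(-22, 2))), 313) = Mul(Add(367, Add(6, 484)), 313) = Mul(Add(367, 490), 313) = Mul(857, 313) = 268241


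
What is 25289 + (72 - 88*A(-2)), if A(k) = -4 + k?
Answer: 25889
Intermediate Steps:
25289 + (72 - 88*A(-2)) = 25289 + (72 - 88*(-4 - 2)) = 25289 + (72 - 88*(-6)) = 25289 + (72 + 528) = 25289 + 600 = 25889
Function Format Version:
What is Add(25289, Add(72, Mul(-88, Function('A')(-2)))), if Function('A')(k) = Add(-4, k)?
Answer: 25889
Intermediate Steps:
Add(25289, Add(72, Mul(-88, Function('A')(-2)))) = Add(25289, Add(72, Mul(-88, Add(-4, -2)))) = Add(25289, Add(72, Mul(-88, -6))) = Add(25289, Add(72, 528)) = Add(25289, 600) = 25889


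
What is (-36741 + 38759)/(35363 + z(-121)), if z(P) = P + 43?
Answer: 2018/35285 ≈ 0.057191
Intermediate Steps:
z(P) = 43 + P
(-36741 + 38759)/(35363 + z(-121)) = (-36741 + 38759)/(35363 + (43 - 121)) = 2018/(35363 - 78) = 2018/35285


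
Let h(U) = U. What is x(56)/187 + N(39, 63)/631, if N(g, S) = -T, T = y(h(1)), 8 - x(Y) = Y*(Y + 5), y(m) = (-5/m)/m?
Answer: -2149513/117997 ≈ -18.217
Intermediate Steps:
y(m) = -5/m²
x(Y) = 8 - Y*(5 + Y) (x(Y) = 8 - Y*(Y + 5) = 8 - Y*(5 + Y))
T = -5 (T = -5/1² = -5*1 = -5)
N(g, S) = 5 (N(g, S) = -1*(-5) = 5)
x(56)/187 + N(39, 63)/631 = (8 - 1*56² - 5*56)/187 + 5/631 = (8 - 1*3136 - 280)*(1/187) + 5*(1/631) = (8 - 3136 - 280)*(1/187) + 5/631 = -3408*1/187 + 5/631 = -3408/187 + 5/631 = -2149513/117997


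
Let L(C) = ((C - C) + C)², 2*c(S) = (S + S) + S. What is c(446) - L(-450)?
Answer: -201831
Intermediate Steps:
c(S) = 3*S/2 (c(S) = ((S + S) + S)/2 = (2*S + S)/2 = (3*S)/2 = 3*S/2)
L(C) = C² (L(C) = (0 + C)² = C²)
c(446) - L(-450) = (3/2)*446 - 1*(-450)² = 669 - 1*202500 = 669 - 202500 = -201831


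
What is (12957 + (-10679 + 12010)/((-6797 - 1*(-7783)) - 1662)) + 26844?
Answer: 26904145/676 ≈ 39799.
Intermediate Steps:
(12957 + (-10679 + 12010)/((-6797 - 1*(-7783)) - 1662)) + 26844 = (12957 + 1331/((-6797 + 7783) - 1662)) + 26844 = (12957 + 1331/(986 - 1662)) + 26844 = (12957 + 1331/(-676)) + 26844 = (12957 + 1331*(-1/676)) + 26844 = (12957 - 1331/676) + 26844 = 8757601/676 + 26844 = 26904145/676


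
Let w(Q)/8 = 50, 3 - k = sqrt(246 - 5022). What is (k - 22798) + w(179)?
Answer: -22395 - 2*I*sqrt(1194) ≈ -22395.0 - 69.109*I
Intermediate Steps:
k = 3 - 2*I*sqrt(1194) (k = 3 - sqrt(246 - 5022) = 3 - sqrt(-4776) = 3 - 2*I*sqrt(1194) ≈ 3.0 - 69.109*I)
w(Q) = 400 (w(Q) = 8*50 = 400)
(k - 22798) + w(179) = ((3 - 2*I*sqrt(1194)) - 22798) + 400 = (-22795 - 2*I*sqrt(1194)) + 400 = -22395 - 2*I*sqrt(1194)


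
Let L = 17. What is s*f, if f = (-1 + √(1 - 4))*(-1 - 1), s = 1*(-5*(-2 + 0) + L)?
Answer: 54 - 54*I*√3 ≈ 54.0 - 93.531*I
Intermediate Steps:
s = 27 (s = 1*(-5*(-2 + 0) + 17) = 1*(-5*(-2) + 17) = 1*(10 + 17) = 1*27 = 27)
f = 2 - 2*I*√3 (f = (-1 + √(-3))*(-2) = (-1 + I*√3)*(-2) = 2 - 2*I*√3 ≈ 2.0 - 3.4641*I)
s*f = 27*(2 - 2*I*√3) = 54 - 54*I*√3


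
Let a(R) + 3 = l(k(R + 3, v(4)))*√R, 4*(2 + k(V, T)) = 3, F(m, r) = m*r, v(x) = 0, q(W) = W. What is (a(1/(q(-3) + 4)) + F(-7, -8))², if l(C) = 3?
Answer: 3136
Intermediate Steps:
k(V, T) = -5/4 (k(V, T) = -2 + (¼)*3 = -2 + ¾ = -5/4)
a(R) = -3 + 3*√R
(a(1/(q(-3) + 4)) + F(-7, -8))² = ((-3 + 3*√(1/(-3 + 4))) - 7*(-8))² = ((-3 + 3*√(1/1)) + 56)² = ((-3 + 3*√1) + 56)² = ((-3 + 3*1) + 56)² = ((-3 + 3) + 56)² = (0 + 56)² = 56² = 3136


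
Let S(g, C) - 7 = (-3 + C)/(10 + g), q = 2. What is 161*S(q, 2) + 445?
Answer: 18703/12 ≈ 1558.6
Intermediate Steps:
S(g, C) = 7 + (-3 + C)/(10 + g)
161*S(q, 2) + 445 = 161*((67 + 2 + 7*2)/(10 + 2)) + 445 = 161*((67 + 2 + 14)/12) + 445 = 161*((1/12)*83) + 445 = 161*(83/12) + 445 = 13363/12 + 445 = 18703/12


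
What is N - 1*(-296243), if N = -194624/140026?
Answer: 20740763847/70013 ≈ 2.9624e+5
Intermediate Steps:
N = -97312/70013 (N = -194624*1/140026 = -97312/70013 ≈ -1.3899)
N - 1*(-296243) = -97312/70013 - 1*(-296243) = -97312/70013 + 296243 = 20740763847/70013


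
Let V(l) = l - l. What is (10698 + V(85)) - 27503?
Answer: -16805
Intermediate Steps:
V(l) = 0
(10698 + V(85)) - 27503 = (10698 + 0) - 27503 = 10698 - 27503 = -16805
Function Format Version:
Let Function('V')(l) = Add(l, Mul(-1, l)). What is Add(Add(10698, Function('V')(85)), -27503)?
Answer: -16805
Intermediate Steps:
Function('V')(l) = 0
Add(Add(10698, Function('V')(85)), -27503) = Add(Add(10698, 0), -27503) = Add(10698, -27503) = -16805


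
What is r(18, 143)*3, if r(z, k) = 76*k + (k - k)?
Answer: 32604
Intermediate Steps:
r(z, k) = 76*k (r(z, k) = 76*k + 0 = 76*k)
r(18, 143)*3 = (76*143)*3 = 10868*3 = 32604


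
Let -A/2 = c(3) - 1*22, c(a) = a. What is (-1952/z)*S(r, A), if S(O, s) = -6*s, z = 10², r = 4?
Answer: 111264/25 ≈ 4450.6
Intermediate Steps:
z = 100
A = 38 (A = -2*(3 - 1*22) = -2*(3 - 22) = -2*(-19) = 38)
(-1952/z)*S(r, A) = (-1952/100)*(-6*38) = -1952*1/100*(-228) = -488/25*(-228) = 111264/25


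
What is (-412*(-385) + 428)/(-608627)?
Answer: -159048/608627 ≈ -0.26132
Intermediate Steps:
(-412*(-385) + 428)/(-608627) = (158620 + 428)*(-1/608627) = 159048*(-1/608627) = -159048/608627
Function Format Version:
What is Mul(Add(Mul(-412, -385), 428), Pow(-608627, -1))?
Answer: Rational(-159048, 608627) ≈ -0.26132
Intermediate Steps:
Mul(Add(Mul(-412, -385), 428), Pow(-608627, -1)) = Mul(Add(158620, 428), Rational(-1, 608627)) = Mul(159048, Rational(-1, 608627)) = Rational(-159048, 608627)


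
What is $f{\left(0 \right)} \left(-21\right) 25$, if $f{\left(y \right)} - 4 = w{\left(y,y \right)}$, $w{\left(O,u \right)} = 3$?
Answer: $-3675$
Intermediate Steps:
$f{\left(y \right)} = 7$ ($f{\left(y \right)} = 4 + 3 = 7$)
$f{\left(0 \right)} \left(-21\right) 25 = 7 \left(-21\right) 25 = \left(-147\right) 25 = -3675$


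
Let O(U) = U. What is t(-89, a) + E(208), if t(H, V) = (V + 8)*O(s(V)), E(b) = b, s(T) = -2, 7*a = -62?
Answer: 1468/7 ≈ 209.71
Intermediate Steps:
a = -62/7 (a = (1/7)*(-62) = -62/7 ≈ -8.8571)
t(H, V) = -16 - 2*V (t(H, V) = (V + 8)*(-2) = (8 + V)*(-2) = -16 - 2*V)
t(-89, a) + E(208) = (-16 - 2*(-62/7)) + 208 = (-16 + 124/7) + 208 = 12/7 + 208 = 1468/7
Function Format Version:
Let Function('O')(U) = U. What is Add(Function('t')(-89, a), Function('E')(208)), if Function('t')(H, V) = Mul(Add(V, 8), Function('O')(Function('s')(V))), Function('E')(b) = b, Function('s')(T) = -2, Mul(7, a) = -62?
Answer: Rational(1468, 7) ≈ 209.71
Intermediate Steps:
a = Rational(-62, 7) (a = Mul(Rational(1, 7), -62) = Rational(-62, 7) ≈ -8.8571)
Function('t')(H, V) = Add(-16, Mul(-2, V)) (Function('t')(H, V) = Mul(Add(V, 8), -2) = Mul(Add(8, V), -2) = Add(-16, Mul(-2, V)))
Add(Function('t')(-89, a), Function('E')(208)) = Add(Add(-16, Mul(-2, Rational(-62, 7))), 208) = Add(Add(-16, Rational(124, 7)), 208) = Add(Rational(12, 7), 208) = Rational(1468, 7)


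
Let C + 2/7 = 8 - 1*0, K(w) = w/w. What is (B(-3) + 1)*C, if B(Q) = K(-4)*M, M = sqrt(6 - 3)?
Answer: 54/7 + 54*sqrt(3)/7 ≈ 21.076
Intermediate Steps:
K(w) = 1
M = sqrt(3) ≈ 1.7320
C = 54/7 (C = -2/7 + (8 - 1*0) = -2/7 + (8 + 0) = -2/7 + 8 = 54/7 ≈ 7.7143)
B(Q) = sqrt(3) (B(Q) = 1*sqrt(3) = sqrt(3))
(B(-3) + 1)*C = (sqrt(3) + 1)*(54/7) = (1 + sqrt(3))*(54/7) = 54/7 + 54*sqrt(3)/7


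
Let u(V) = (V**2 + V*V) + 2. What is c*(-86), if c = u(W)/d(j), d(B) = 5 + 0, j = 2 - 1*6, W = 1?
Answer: -344/5 ≈ -68.800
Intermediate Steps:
u(V) = 2 + 2*V**2 (u(V) = (V**2 + V**2) + 2 = 2*V**2 + 2 = 2 + 2*V**2)
j = -4 (j = 2 - 6 = -4)
d(B) = 5
c = 4/5 (c = (2 + 2*1**2)/5 = (2 + 2*1)*(1/5) = (2 + 2)*(1/5) = 4*(1/5) = 4/5 ≈ 0.80000)
c*(-86) = (4/5)*(-86) = -344/5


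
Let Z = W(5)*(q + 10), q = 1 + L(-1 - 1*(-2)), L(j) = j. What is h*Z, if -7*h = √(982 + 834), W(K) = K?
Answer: -120*√454/7 ≈ -365.27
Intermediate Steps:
q = 2 (q = 1 + (-1 - 1*(-2)) = 1 + (-1 + 2) = 1 + 1 = 2)
h = -2*√454/7 (h = -√(982 + 834)/7 = -2*√454/7 ≈ -6.0878)
Z = 60 (Z = 5*(2 + 10) = 5*12 = 60)
h*Z = -2*√454/7*60 = -120*√454/7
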